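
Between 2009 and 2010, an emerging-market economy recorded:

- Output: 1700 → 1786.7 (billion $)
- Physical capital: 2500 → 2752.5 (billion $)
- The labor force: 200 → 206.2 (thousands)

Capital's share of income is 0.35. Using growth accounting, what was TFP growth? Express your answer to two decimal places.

-0.45%

Output growth = (1786.7 − 1700) / 1700 = 5.1%.
Physical capital growth = (2752.5 − 2500) / 2500 = 10.1%.
The labor force growth = (206.2 − 200) / 200 = 3.1%.
Labor's share = 1 − 0.35 = 0.65.
Physical capital: 0.35 × 10.1 = 3.535 pp.
The labor force: 0.65 × 3.1 = 2.015 pp.
TFP growth = 5.1 − 5.55 = -0.45%.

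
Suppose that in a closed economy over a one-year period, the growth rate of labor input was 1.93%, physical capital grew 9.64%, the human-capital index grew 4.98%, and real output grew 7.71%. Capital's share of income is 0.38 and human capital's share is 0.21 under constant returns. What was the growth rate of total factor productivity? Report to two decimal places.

Labor's share = 1 − 0.38 − 0.21 = 0.41.
Physical capital: 0.38 × 9.64 = 3.6632 pp.
The human-capital index: 0.21 × 4.98 = 1.0458 pp.
Labor input: 0.41 × 1.93 = 0.7913 pp.
TFP growth = 7.71 − 5.5003 = 2.2097%.

Total factor productivity grew 2.21%.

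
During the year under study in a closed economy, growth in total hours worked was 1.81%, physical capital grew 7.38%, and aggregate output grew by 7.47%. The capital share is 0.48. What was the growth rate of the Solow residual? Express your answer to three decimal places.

Labor's share = 1 − 0.48 = 0.52.
Physical capital: 0.48 × 7.38 = 3.5424 pp.
Total hours worked: 0.52 × 1.81 = 0.9412 pp.
TFP growth = 7.47 − 4.4836 = 2.9864%.

2.986%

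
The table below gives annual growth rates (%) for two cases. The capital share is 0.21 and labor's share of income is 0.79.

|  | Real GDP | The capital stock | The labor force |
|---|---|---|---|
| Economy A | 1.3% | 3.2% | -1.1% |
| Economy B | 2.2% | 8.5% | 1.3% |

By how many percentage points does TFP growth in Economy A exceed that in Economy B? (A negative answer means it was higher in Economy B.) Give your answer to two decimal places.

2.11 percentage points

Labor's share = 1 − 0.21 = 0.79.
Economy A: TFP = 1.3 − 0.672 + 0.869 = 1.497%.
Economy B: TFP = 2.2 − 1.785 − 1.027 = -0.612%.
Difference = 1.497 − (-0.612) = 2.109 pp.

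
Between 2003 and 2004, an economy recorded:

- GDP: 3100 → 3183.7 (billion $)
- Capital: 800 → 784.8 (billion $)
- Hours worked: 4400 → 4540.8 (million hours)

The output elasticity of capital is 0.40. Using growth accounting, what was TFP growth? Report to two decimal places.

TFP grew 1.54%.

GDP growth = (3183.7 − 3100) / 3100 = 2.7%.
Capital growth = (784.8 − 800) / 800 = -1.9%.
Hours worked growth = (4540.8 − 4400) / 4400 = 3.2%.
Labor's share = 1 − 0.4 = 0.6.
Capital: 0.4 × (-1.9) = -0.76 pp.
Hours worked: 0.6 × 3.2 = 1.92 pp.
TFP growth = 2.7 − 1.16 = 1.54%.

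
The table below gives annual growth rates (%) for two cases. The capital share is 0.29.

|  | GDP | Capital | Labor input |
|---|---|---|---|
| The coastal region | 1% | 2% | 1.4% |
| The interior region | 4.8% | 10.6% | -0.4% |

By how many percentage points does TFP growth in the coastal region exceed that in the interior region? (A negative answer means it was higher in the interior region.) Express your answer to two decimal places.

-2.58 percentage points

Labor's share = 1 − 0.29 = 0.71.
The coastal region: TFP = 1 − 0.58 − 0.994 = -0.574%.
The interior region: TFP = 4.8 − 3.074 + 0.284 = 2.01%.
Difference = -0.574 − (2.01) = -2.584 pp.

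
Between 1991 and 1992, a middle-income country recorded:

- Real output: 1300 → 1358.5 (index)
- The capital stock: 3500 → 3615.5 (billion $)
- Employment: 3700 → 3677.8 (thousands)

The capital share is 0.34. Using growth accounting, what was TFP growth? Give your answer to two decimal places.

Real output growth = (1358.5 − 1300) / 1300 = 4.5%.
The capital stock growth = (3615.5 − 3500) / 3500 = 3.3%.
Employment growth = (3677.8 − 3700) / 3700 = -0.6%.
Labor's share = 1 − 0.34 = 0.66.
The capital stock: 0.34 × 3.3 = 1.122 pp.
Employment: 0.66 × (-0.6) = -0.396 pp.
TFP growth = 4.5 − 0.726 = 3.774%.

3.77%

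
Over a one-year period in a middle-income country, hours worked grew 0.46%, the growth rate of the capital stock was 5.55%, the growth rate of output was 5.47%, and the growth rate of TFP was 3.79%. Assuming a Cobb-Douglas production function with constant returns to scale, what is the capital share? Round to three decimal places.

0.240

gY = gA + α·gK + (1−α)·gL, so gY − gA − gL = α(gK − gL).
5.47 − 3.79 − 0.46 = α × (5.55 − 0.46).
1.22 = 5.09 α, so α = 0.23969.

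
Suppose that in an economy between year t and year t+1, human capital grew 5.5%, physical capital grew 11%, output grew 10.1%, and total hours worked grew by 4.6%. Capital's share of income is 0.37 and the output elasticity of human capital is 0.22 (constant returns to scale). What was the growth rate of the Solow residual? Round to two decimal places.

The Solow residual grew 2.93%.

Labor's share = 1 − 0.37 − 0.22 = 0.41.
Physical capital: 0.37 × 11 = 4.07 pp.
Human capital: 0.22 × 5.5 = 1.21 pp.
Total hours worked: 0.41 × 4.6 = 1.886 pp.
TFP growth = 10.1 − 7.166 = 2.934%.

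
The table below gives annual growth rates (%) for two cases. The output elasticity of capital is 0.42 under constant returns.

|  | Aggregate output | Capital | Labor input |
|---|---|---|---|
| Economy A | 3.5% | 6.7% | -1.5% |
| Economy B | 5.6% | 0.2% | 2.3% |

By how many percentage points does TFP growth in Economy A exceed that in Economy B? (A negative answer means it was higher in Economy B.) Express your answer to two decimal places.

-2.63 percentage points

Labor's share = 1 − 0.42 = 0.58.
Economy A: TFP = 3.5 − 2.814 + 0.87 = 1.556%.
Economy B: TFP = 5.6 − 0.084 − 1.334 = 4.182%.
Difference = 1.556 − (4.182) = -2.626 pp.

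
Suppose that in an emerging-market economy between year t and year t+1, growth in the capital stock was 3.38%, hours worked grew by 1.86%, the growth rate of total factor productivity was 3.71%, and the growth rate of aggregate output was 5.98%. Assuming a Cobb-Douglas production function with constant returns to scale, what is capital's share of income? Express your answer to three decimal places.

gY = gA + α·gK + (1−α)·gL, so gY − gA − gL = α(gK − gL).
5.98 − 3.71 − 1.86 = α × (3.38 − 1.86).
0.41 = 1.52 α, so α = 0.26974.

0.270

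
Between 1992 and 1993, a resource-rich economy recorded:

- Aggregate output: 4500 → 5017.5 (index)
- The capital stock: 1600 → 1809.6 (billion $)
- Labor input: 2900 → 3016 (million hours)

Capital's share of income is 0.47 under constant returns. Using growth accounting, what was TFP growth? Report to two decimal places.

3.22%

Aggregate output growth = (5017.5 − 4500) / 4500 = 11.5%.
The capital stock growth = (1809.6 − 1600) / 1600 = 13.1%.
Labor input growth = (3016 − 2900) / 2900 = 4%.
Labor's share = 1 − 0.47 = 0.53.
The capital stock: 0.47 × 13.1 = 6.157 pp.
Labor input: 0.53 × 4 = 2.12 pp.
TFP growth = 11.5 − 8.277 = 3.223%.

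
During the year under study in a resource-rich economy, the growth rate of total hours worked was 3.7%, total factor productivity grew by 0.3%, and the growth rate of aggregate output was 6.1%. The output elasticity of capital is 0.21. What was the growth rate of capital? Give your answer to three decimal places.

Capital growth was 13.700%.

Labor's share = 1 − 0.21 = 0.79.
gY = gA + 0.79×3.7 + 0.21×g.
0.21×g = 6.1 − 0.3 − 2.923 = 2.877.
g = 2.877 / 0.21 = 13.7%.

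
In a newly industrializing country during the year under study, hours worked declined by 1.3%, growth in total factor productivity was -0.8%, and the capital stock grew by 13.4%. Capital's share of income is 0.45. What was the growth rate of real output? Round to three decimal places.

4.515%

Labor's share = 1 − 0.45 = 0.55.
The capital stock: 0.45 × 13.4 = 6.03 pp.
Hours worked: 0.55 × (-1.3) = -0.715 pp.
Output growth = -0.8 + 5.315 = 4.515%.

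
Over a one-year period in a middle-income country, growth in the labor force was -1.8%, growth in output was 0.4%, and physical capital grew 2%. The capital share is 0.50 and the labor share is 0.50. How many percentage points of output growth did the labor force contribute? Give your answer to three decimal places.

Labor's share = 1 − 0.5 = 0.5.
Contribution = share × growth = 0.5 × (-1.8) = -0.9 pp.

-0.900 pp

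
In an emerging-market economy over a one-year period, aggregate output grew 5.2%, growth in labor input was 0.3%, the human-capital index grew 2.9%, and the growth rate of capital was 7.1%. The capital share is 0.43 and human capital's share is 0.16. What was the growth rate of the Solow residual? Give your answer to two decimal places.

1.56%

Labor's share = 1 − 0.43 − 0.16 = 0.41.
Capital: 0.43 × 7.1 = 3.053 pp.
The human-capital index: 0.16 × 2.9 = 0.464 pp.
Labor input: 0.41 × 0.3 = 0.123 pp.
TFP growth = 5.2 − 3.64 = 1.56%.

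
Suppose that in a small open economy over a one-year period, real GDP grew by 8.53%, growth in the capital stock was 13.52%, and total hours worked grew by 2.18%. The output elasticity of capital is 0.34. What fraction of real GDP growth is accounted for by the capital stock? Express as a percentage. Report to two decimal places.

The capital stock contributed 0.34 × 13.52 = 4.5968 pp.
Share of growth = 4.5968 / 8.53 × 100 = 53.8898%.

53.89%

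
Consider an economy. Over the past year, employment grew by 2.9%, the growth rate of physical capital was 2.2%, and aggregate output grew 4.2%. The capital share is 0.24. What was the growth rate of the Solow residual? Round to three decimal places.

The Solow residual grew 1.468%.

Labor's share = 1 − 0.24 = 0.76.
Physical capital: 0.24 × 2.2 = 0.528 pp.
Employment: 0.76 × 2.9 = 2.204 pp.
TFP growth = 4.2 − 2.732 = 1.468%.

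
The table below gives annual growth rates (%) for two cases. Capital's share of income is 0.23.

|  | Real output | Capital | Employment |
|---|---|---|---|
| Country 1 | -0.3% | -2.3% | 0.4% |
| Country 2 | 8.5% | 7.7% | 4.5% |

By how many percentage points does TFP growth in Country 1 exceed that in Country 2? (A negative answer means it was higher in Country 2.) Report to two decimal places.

-3.34 percentage points

Labor's share = 1 − 0.23 = 0.77.
Country 1: TFP = -0.3 + 0.529 − 0.308 = -0.079%.
Country 2: TFP = 8.5 − 1.771 − 3.465 = 3.264%.
Difference = -0.079 − (3.264) = -3.343 pp.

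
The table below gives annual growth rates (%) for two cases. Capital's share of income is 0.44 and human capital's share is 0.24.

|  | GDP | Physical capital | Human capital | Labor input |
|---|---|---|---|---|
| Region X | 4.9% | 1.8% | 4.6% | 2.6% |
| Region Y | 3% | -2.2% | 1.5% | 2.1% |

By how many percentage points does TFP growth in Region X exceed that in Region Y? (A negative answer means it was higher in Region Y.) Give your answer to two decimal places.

Labor's share = 1 − 0.44 − 0.24 = 0.32.
Region X: TFP = 4.9 − 0.792 − 1.104 − 0.832 = 2.172%.
Region Y: TFP = 3 + 0.968 − 0.36 − 0.672 = 2.936%.
Difference = 2.172 − (2.936) = -0.764 pp.

-0.76 percentage points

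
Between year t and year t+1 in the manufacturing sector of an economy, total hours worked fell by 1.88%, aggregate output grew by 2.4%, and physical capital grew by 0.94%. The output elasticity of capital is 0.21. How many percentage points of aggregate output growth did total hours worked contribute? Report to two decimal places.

Labor's share = 1 − 0.21 = 0.79.
Contribution = share × growth = 0.79 × (-1.88) = -1.4852 pp.

-1.49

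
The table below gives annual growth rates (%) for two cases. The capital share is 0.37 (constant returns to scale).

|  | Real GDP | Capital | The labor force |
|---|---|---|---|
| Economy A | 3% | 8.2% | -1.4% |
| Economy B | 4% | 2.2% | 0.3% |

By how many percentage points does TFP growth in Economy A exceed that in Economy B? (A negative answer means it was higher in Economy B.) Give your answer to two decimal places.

Labor's share = 1 − 0.37 = 0.63.
Economy A: TFP = 3 − 3.034 + 0.882 = 0.848%.
Economy B: TFP = 4 − 0.814 − 0.189 = 2.997%.
Difference = 0.848 − (2.997) = -2.149 pp.

-2.15 percentage points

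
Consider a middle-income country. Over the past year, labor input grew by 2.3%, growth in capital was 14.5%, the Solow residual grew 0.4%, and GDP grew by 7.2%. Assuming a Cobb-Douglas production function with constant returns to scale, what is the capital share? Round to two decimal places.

gY = gA + α·gK + (1−α)·gL, so gY − gA − gL = α(gK − gL).
7.2 − 0.4 − 2.3 = α × (14.5 − 2.3).
4.5 = 12.2 α, so α = 0.3689.

0.37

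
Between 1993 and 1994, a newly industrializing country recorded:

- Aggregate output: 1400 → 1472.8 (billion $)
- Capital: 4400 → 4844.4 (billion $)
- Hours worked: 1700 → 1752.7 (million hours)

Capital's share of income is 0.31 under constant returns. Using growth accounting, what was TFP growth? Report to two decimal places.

Aggregate output growth = (1472.8 − 1400) / 1400 = 5.2%.
Capital growth = (4844.4 − 4400) / 4400 = 10.1%.
Hours worked growth = (1752.7 − 1700) / 1700 = 3.1%.
Labor's share = 1 − 0.31 = 0.69.
Capital: 0.31 × 10.1 = 3.131 pp.
Hours worked: 0.69 × 3.1 = 2.139 pp.
TFP growth = 5.2 − 5.27 = -0.07%.

-0.07%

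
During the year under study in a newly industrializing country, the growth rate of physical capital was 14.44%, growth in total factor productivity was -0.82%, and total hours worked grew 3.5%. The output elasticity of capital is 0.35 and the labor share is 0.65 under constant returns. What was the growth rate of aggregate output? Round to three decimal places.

Labor's share = 1 − 0.35 = 0.65.
Physical capital: 0.35 × 14.44 = 5.054 pp.
Total hours worked: 0.65 × 3.5 = 2.275 pp.
Output growth = -0.82 + 7.329 = 6.509%.

6.509%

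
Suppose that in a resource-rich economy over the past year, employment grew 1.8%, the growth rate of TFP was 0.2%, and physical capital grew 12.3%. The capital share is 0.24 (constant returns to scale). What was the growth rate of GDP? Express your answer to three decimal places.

Labor's share = 1 − 0.24 = 0.76.
Physical capital: 0.24 × 12.3 = 2.952 pp.
Employment: 0.76 × 1.8 = 1.368 pp.
Output growth = 0.2 + 4.32 = 4.52%.

4.520%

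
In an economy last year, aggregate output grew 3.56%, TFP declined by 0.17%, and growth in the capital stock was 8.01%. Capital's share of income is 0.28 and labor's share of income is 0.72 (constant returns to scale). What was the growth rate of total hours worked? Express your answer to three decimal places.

2.066%

Labor's share = 1 − 0.28 = 0.72.
gY = gA + 0.28×8.01 + 0.72×g.
0.72×g = 3.56 + 0.17 − 2.2428 = 1.4872.
g = 1.4872 / 0.72 = 2.06556%.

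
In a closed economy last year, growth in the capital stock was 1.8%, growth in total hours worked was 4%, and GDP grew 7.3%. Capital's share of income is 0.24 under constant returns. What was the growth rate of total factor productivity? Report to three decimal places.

Total factor productivity grew 3.828%.

Labor's share = 1 − 0.24 = 0.76.
The capital stock: 0.24 × 1.8 = 0.432 pp.
Total hours worked: 0.76 × 4 = 3.04 pp.
TFP growth = 7.3 − 3.472 = 3.828%.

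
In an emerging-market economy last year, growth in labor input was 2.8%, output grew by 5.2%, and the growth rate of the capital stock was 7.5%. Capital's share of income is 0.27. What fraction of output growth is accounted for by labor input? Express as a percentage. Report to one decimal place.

Labor's share = 1 − 0.27 = 0.73.
Labor input contributed 0.73 × 2.8 = 2.044 pp.
Share of growth = 2.044 / 5.2 × 100 = 39.308%.

39.3%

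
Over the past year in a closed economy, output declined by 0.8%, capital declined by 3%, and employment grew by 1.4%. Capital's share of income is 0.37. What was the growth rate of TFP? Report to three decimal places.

Labor's share = 1 − 0.37 = 0.63.
Capital: 0.37 × (-3) = -1.11 pp.
Employment: 0.63 × 1.4 = 0.882 pp.
TFP growth = -0.8 + 0.228 = -0.572%.

-0.572%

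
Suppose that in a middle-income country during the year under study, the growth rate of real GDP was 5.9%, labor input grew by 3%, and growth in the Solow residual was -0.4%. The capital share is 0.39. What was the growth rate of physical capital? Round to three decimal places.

Labor's share = 1 − 0.39 = 0.61.
gY = gA + 0.61×3 + 0.39×g.
0.39×g = 5.9 + 0.4 − 1.83 = 4.47.
g = 4.47 / 0.39 = 11.46154%.

11.462%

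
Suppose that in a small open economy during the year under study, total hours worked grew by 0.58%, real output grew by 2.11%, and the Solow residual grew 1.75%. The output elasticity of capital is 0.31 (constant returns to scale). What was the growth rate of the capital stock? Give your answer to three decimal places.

Labor's share = 1 − 0.31 = 0.69.
gY = gA + 0.69×0.58 + 0.31×g.
0.31×g = 2.11 − 1.75 − 0.4002 = -0.0402.
g = -0.0402 / 0.31 = -0.12968%.

-0.130%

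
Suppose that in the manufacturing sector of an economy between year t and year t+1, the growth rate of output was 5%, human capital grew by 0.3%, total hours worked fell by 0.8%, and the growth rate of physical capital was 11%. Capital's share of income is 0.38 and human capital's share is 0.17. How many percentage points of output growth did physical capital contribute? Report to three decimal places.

Contribution = share × growth = 0.38 × 11 = 4.18 pp.

4.180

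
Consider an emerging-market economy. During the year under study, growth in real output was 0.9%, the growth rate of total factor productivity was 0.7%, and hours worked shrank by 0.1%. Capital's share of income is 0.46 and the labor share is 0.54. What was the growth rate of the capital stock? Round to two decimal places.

0.55%

Labor's share = 1 − 0.46 = 0.54.
gY = gA + 0.54×(-0.1) + 0.46×g.
0.46×g = 0.9 − 0.7 + 0.054 = 0.254.
g = 0.254 / 0.46 = 0.5522%.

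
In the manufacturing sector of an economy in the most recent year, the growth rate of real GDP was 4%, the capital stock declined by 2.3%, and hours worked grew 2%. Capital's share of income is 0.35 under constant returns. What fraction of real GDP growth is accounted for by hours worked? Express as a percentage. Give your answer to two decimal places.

Hours worked accounted for 32.50% of growth.

Labor's share = 1 − 0.35 = 0.65.
Hours worked contributed 0.65 × 2 = 1.3 pp.
Share of growth = 1.3 / 4 × 100 = 32.5%.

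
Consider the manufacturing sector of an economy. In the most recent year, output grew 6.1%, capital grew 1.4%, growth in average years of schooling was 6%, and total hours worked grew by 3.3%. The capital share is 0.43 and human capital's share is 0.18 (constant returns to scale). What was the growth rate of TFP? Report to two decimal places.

Labor's share = 1 − 0.43 − 0.18 = 0.39.
Capital: 0.43 × 1.4 = 0.602 pp.
Average years of schooling: 0.18 × 6 = 1.08 pp.
Total hours worked: 0.39 × 3.3 = 1.287 pp.
TFP growth = 6.1 − 2.969 = 3.131%.

TFP grew 3.13%.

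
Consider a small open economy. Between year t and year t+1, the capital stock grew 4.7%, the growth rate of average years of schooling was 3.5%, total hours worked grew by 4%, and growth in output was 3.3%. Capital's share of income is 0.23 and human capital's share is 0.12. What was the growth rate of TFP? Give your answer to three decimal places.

Labor's share = 1 − 0.23 − 0.12 = 0.65.
The capital stock: 0.23 × 4.7 = 1.081 pp.
Average years of schooling: 0.12 × 3.5 = 0.42 pp.
Total hours worked: 0.65 × 4 = 2.6 pp.
TFP growth = 3.3 − 4.101 = -0.801%.

-0.801%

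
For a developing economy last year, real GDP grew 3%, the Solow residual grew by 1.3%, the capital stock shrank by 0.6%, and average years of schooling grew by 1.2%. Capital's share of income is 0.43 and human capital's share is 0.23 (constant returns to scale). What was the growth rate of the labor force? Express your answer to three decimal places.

4.947%

Labor's share = 1 − 0.43 − 0.23 = 0.34.
gY = gA + 0.43×(-0.6) + 0.23×1.2 + 0.34×g.
0.34×g = 3 − 1.3 − 0.018 = 1.682.
g = 1.682 / 0.34 = 4.94706%.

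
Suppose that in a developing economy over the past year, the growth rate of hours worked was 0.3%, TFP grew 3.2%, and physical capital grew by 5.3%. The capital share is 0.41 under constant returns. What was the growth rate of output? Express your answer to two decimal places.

5.55%

Labor's share = 1 − 0.41 = 0.59.
Physical capital: 0.41 × 5.3 = 2.173 pp.
Hours worked: 0.59 × 0.3 = 0.177 pp.
Output growth = 3.2 + 2.35 = 5.55%.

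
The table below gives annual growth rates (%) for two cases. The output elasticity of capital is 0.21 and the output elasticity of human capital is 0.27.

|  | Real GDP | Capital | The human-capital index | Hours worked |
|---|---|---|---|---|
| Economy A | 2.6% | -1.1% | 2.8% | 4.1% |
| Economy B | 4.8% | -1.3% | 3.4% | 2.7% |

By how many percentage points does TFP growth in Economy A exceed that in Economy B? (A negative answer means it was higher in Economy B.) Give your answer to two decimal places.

-2.81 percentage points

Labor's share = 1 − 0.21 − 0.27 = 0.52.
Economy A: TFP = 2.6 + 0.231 − 0.756 − 2.132 = -0.057%.
Economy B: TFP = 4.8 + 0.273 − 0.918 − 1.404 = 2.751%.
Difference = -0.057 − (2.751) = -2.808 pp.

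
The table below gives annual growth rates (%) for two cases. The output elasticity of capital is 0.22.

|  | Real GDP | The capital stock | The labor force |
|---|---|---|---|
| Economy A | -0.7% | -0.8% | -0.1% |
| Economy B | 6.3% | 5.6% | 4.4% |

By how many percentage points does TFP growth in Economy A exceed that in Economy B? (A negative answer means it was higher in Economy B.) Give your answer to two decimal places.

-2.08 percentage points

Labor's share = 1 − 0.22 = 0.78.
Economy A: TFP = -0.7 + 0.176 + 0.078 = -0.446%.
Economy B: TFP = 6.3 − 1.232 − 3.432 = 1.636%.
Difference = -0.446 − (1.636) = -2.082 pp.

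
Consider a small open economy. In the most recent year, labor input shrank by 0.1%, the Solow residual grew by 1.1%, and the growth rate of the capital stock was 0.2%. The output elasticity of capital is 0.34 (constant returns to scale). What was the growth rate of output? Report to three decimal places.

Labor's share = 1 − 0.34 = 0.66.
The capital stock: 0.34 × 0.2 = 0.068 pp.
Labor input: 0.66 × (-0.1) = -0.066 pp.
Output growth = 1.1 + 0.002 = 1.102%.

1.102%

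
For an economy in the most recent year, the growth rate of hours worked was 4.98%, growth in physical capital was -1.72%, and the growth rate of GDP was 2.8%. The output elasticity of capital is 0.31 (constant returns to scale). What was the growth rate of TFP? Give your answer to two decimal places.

Labor's share = 1 − 0.31 = 0.69.
Physical capital: 0.31 × (-1.72) = -0.5332 pp.
Hours worked: 0.69 × 4.98 = 3.4362 pp.
TFP growth = 2.8 − 2.903 = -0.103%.

-0.10%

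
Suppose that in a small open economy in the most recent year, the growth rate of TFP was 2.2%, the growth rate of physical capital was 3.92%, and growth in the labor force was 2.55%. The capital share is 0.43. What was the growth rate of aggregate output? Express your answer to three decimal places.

Labor's share = 1 − 0.43 = 0.57.
Physical capital: 0.43 × 3.92 = 1.6856 pp.
The labor force: 0.57 × 2.55 = 1.4535 pp.
Output growth = 2.2 + 3.1391 = 5.3391%.

5.339%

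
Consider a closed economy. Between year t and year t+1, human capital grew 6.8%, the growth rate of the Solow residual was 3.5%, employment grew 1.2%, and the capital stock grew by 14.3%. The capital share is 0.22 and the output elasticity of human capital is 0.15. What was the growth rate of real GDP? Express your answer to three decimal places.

Real GDP grew 8.422%.

Labor's share = 1 − 0.22 − 0.15 = 0.63.
The capital stock: 0.22 × 14.3 = 3.146 pp.
Human capital: 0.15 × 6.8 = 1.02 pp.
Employment: 0.63 × 1.2 = 0.756 pp.
Output growth = 3.5 + 4.922 = 8.422%.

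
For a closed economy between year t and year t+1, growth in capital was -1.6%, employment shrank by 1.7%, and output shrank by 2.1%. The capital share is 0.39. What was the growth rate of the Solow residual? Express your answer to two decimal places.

Labor's share = 1 − 0.39 = 0.61.
Capital: 0.39 × (-1.6) = -0.624 pp.
Employment: 0.61 × (-1.7) = -1.037 pp.
TFP growth = -2.1 + 1.661 = -0.439%.

-0.44%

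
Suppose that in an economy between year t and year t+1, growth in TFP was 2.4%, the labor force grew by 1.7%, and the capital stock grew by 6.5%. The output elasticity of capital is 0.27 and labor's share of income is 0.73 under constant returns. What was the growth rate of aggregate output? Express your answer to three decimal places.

Aggregate output growth was 5.396%.

Labor's share = 1 − 0.27 = 0.73.
The capital stock: 0.27 × 6.5 = 1.755 pp.
The labor force: 0.73 × 1.7 = 1.241 pp.
Output growth = 2.4 + 2.996 = 5.396%.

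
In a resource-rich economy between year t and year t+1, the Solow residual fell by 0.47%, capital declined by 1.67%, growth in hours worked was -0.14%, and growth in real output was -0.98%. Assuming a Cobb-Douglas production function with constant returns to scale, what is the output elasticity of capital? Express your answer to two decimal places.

0.24

gY = gA + α·gK + (1−α)·gL, so gY − gA − gL = α(gK − gL).
-0.98 + 0.47 + 0.14 = α × (-1.67 − (-0.14)).
-0.37 = -1.53 α, so α = 0.2418.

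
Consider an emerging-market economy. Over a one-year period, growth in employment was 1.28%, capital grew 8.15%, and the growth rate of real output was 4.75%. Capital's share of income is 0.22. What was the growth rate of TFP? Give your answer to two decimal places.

1.96%

Labor's share = 1 − 0.22 = 0.78.
Capital: 0.22 × 8.15 = 1.793 pp.
Employment: 0.78 × 1.28 = 0.9984 pp.
TFP growth = 4.75 − 2.7914 = 1.9586%.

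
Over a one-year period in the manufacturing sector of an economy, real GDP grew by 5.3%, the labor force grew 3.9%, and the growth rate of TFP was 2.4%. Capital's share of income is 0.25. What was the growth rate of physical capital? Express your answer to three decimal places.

Labor's share = 1 − 0.25 = 0.75.
gY = gA + 0.75×3.9 + 0.25×g.
0.25×g = 5.3 − 2.4 − 2.925 = -0.025.
g = -0.025 / 0.25 = -0.1%.

-0.100%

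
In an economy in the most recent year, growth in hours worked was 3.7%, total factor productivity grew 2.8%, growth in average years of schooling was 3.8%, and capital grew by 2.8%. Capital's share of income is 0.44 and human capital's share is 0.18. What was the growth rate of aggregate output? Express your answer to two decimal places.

6.12%

Labor's share = 1 − 0.44 − 0.18 = 0.38.
Capital: 0.44 × 2.8 = 1.232 pp.
Average years of schooling: 0.18 × 3.8 = 0.684 pp.
Hours worked: 0.38 × 3.7 = 1.406 pp.
Output growth = 2.8 + 3.322 = 6.122%.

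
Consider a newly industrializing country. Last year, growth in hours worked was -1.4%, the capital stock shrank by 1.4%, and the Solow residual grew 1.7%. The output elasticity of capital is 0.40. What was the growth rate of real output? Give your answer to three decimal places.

Real output growth was 0.300%.

Labor's share = 1 − 0.4 = 0.6.
The capital stock: 0.4 × (-1.4) = -0.56 pp.
Hours worked: 0.6 × (-1.4) = -0.84 pp.
Output growth = 1.7 + (-1.4) = 0.3%.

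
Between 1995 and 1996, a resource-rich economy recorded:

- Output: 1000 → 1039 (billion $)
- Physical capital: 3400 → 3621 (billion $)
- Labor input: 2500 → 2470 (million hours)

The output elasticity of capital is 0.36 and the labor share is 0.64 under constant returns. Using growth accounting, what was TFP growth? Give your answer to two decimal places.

Output growth = (1039 − 1000) / 1000 = 3.9%.
Physical capital growth = (3621 − 3400) / 3400 = 6.5%.
Labor input growth = (2470 − 2500) / 2500 = -1.2%.
Labor's share = 1 − 0.36 = 0.64.
Physical capital: 0.36 × 6.5 = 2.34 pp.
Labor input: 0.64 × (-1.2) = -0.768 pp.
TFP growth = 3.9 − 1.572 = 2.328%.

TFP grew 2.33%.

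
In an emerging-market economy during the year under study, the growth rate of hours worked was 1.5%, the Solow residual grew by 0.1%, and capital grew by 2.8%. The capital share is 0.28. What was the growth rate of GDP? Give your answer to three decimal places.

Labor's share = 1 − 0.28 = 0.72.
Capital: 0.28 × 2.8 = 0.784 pp.
Hours worked: 0.72 × 1.5 = 1.08 pp.
Output growth = 0.1 + 1.864 = 1.964%.

1.964%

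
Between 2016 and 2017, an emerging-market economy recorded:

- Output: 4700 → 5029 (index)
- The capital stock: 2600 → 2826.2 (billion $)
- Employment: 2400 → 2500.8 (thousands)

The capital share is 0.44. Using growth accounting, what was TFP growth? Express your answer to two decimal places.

TFP growth was 0.82%.

Output growth = (5029 − 4700) / 4700 = 7%.
The capital stock growth = (2826.2 − 2600) / 2600 = 8.7%.
Employment growth = (2500.8 − 2400) / 2400 = 4.2%.
Labor's share = 1 − 0.44 = 0.56.
The capital stock: 0.44 × 8.7 = 3.828 pp.
Employment: 0.56 × 4.2 = 2.352 pp.
TFP growth = 7 − 6.18 = 0.82%.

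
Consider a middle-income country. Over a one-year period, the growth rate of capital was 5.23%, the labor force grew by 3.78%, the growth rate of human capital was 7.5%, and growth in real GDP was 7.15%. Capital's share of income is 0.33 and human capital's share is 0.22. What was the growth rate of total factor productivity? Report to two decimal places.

2.07%

Labor's share = 1 − 0.33 − 0.22 = 0.45.
Capital: 0.33 × 5.23 = 1.7259 pp.
Human capital: 0.22 × 7.5 = 1.65 pp.
The labor force: 0.45 × 3.78 = 1.701 pp.
TFP growth = 7.15 − 5.0769 = 2.0731%.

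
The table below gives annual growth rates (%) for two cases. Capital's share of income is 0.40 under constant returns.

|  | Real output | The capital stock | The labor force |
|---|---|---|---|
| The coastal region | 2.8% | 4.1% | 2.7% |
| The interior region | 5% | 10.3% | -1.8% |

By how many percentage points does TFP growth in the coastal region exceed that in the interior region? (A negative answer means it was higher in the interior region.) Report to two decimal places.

-2.42 percentage points

Labor's share = 1 − 0.4 = 0.6.
The coastal region: TFP = 2.8 − 1.64 − 1.62 = -0.46%.
The interior region: TFP = 5 − 4.12 + 1.08 = 1.96%.
Difference = -0.46 − (1.96) = -2.42 pp.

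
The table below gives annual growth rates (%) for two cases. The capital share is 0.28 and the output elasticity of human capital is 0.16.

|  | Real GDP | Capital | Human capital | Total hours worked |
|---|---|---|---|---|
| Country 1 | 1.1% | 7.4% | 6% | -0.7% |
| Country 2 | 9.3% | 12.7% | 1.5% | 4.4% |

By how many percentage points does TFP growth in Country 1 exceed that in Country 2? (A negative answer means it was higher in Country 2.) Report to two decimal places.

Labor's share = 1 − 0.28 − 0.16 = 0.56.
Country 1: TFP = 1.1 − 2.072 − 0.96 + 0.392 = -1.54%.
Country 2: TFP = 9.3 − 3.556 − 0.24 − 2.464 = 3.04%.
Difference = -1.54 − (3.04) = -4.58 pp.

-4.58 percentage points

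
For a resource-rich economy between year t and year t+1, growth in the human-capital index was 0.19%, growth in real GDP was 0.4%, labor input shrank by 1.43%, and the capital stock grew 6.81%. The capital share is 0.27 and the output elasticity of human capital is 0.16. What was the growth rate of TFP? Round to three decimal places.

Labor's share = 1 − 0.27 − 0.16 = 0.57.
The capital stock: 0.27 × 6.81 = 1.8387 pp.
The human-capital index: 0.16 × 0.19 = 0.0304 pp.
Labor input: 0.57 × (-1.43) = -0.8151 pp.
TFP growth = 0.4 − 1.054 = -0.654%.

-0.654%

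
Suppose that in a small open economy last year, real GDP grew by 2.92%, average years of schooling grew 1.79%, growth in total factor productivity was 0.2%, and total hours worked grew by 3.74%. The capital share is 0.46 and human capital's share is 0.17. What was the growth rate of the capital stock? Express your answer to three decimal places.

Labor's share = 1 − 0.46 − 0.17 = 0.37.
gY = gA + 0.17×1.79 + 0.37×3.74 + 0.46×g.
0.46×g = 2.92 − 0.2 − 1.6881 = 1.0319.
g = 1.0319 / 0.46 = 2.24326%.

The capital stock growth was 2.243%.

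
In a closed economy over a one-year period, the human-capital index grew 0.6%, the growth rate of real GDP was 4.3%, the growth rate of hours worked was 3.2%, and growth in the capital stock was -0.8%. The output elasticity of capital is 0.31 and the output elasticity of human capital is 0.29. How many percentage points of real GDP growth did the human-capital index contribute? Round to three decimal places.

0.174 pp

Contribution = share × growth = 0.29 × 0.6 = 0.174 pp.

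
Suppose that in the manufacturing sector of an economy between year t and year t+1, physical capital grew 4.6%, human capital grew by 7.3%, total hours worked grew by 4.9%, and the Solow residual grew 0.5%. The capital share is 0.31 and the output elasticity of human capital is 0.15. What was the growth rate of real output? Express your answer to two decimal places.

Labor's share = 1 − 0.31 − 0.15 = 0.54.
Physical capital: 0.31 × 4.6 = 1.426 pp.
Human capital: 0.15 × 7.3 = 1.095 pp.
Total hours worked: 0.54 × 4.9 = 2.646 pp.
Output growth = 0.5 + 5.167 = 5.667%.

5.67%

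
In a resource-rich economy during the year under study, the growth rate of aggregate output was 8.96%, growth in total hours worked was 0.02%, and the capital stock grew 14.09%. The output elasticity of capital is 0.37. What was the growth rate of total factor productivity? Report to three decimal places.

3.734%

Labor's share = 1 − 0.37 = 0.63.
The capital stock: 0.37 × 14.09 = 5.2133 pp.
Total hours worked: 0.63 × 0.02 = 0.0126 pp.
TFP growth = 8.96 − 5.2259 = 3.7341%.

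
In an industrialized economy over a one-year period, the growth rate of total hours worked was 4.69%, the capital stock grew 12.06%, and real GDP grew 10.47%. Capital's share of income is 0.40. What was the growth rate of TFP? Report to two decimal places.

2.83%

Labor's share = 1 − 0.4 = 0.6.
The capital stock: 0.4 × 12.06 = 4.824 pp.
Total hours worked: 0.6 × 4.69 = 2.814 pp.
TFP growth = 10.47 − 7.638 = 2.832%.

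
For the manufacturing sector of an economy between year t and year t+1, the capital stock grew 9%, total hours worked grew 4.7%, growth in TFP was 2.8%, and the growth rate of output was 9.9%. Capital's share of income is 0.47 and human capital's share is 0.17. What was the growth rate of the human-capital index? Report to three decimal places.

The human-capital index growth was 6.929%.

Labor's share = 1 − 0.47 − 0.17 = 0.36.
gY = gA + 0.47×9 + 0.36×4.7 + 0.17×g.
0.17×g = 9.9 − 2.8 − 5.922 = 1.178.
g = 1.178 / 0.17 = 6.92941%.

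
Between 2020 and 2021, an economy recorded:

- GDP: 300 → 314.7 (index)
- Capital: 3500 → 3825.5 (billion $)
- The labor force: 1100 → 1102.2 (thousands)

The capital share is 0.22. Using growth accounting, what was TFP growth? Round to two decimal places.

GDP growth = (314.7 − 300) / 300 = 4.9%.
Capital growth = (3825.5 − 3500) / 3500 = 9.3%.
The labor force growth = (1102.2 − 1100) / 1100 = 0.2%.
Labor's share = 1 − 0.22 = 0.78.
Capital: 0.22 × 9.3 = 2.046 pp.
The labor force: 0.78 × 0.2 = 0.156 pp.
TFP growth = 4.9 − 2.202 = 2.698%.

2.70%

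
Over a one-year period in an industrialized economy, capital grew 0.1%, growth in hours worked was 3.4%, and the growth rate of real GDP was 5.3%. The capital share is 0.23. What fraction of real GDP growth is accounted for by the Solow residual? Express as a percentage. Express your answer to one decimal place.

50.2%

Labor's share = 1 − 0.23 = 0.77.
Capital: 0.23 × 0.1 = 0.023 pp.
Hours worked: 0.77 × 3.4 = 2.618 pp.
TFP growth = 5.3 − 2.641 = 2.659%.
TFP share of growth = 2.659 / 5.3 × 100 = 50.17%.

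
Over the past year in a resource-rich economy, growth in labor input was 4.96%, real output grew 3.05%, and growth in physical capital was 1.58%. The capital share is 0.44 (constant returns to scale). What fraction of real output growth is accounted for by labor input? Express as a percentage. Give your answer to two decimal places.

91.07%

Labor's share = 1 − 0.44 = 0.56.
Labor input contributed 0.56 × 4.96 = 2.7776 pp.
Share of growth = 2.7776 / 3.05 × 100 = 91.0689%.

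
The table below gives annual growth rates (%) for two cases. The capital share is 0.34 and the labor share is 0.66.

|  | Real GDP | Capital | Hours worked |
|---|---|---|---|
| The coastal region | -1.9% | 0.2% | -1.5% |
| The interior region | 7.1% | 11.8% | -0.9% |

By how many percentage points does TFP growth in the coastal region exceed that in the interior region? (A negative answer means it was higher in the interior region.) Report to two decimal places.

Labor's share = 1 − 0.34 = 0.66.
The coastal region: TFP = -1.9 − 0.068 + 0.99 = -0.978%.
The interior region: TFP = 7.1 − 4.012 + 0.594 = 3.682%.
Difference = -0.978 − (3.682) = -4.66 pp.

-4.66 percentage points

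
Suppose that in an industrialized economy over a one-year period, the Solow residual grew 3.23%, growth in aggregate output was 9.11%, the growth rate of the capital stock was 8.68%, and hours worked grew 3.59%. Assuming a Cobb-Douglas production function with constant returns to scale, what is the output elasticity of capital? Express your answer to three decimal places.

0.450

gY = gA + α·gK + (1−α)·gL, so gY − gA − gL = α(gK − gL).
9.11 − 3.23 − 3.59 = α × (8.68 − 3.59).
2.29 = 5.09 α, so α = 0.4499.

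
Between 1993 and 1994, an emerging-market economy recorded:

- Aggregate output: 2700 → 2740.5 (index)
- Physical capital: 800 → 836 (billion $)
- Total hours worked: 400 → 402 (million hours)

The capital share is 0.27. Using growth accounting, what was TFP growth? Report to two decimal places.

Aggregate output growth = (2740.5 − 2700) / 2700 = 1.5%.
Physical capital growth = (836 − 800) / 800 = 4.5%.
Total hours worked growth = (402 − 400) / 400 = 0.5%.
Labor's share = 1 − 0.27 = 0.73.
Physical capital: 0.27 × 4.5 = 1.215 pp.
Total hours worked: 0.73 × 0.5 = 0.365 pp.
TFP growth = 1.5 − 1.58 = -0.08%.

-0.08%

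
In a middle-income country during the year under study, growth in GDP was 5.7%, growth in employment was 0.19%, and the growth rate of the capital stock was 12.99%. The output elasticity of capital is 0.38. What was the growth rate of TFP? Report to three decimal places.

0.646%

Labor's share = 1 − 0.38 = 0.62.
The capital stock: 0.38 × 12.99 = 4.9362 pp.
Employment: 0.62 × 0.19 = 0.1178 pp.
TFP growth = 5.7 − 5.054 = 0.646%.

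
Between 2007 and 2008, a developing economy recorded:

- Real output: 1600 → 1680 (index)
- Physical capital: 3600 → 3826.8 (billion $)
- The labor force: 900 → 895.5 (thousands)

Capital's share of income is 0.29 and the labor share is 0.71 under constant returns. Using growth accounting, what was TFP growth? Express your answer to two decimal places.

Real output growth = (1680 − 1600) / 1600 = 5%.
Physical capital growth = (3826.8 − 3600) / 3600 = 6.3%.
The labor force growth = (895.5 − 900) / 900 = -0.5%.
Labor's share = 1 − 0.29 = 0.71.
Physical capital: 0.29 × 6.3 = 1.827 pp.
The labor force: 0.71 × (-0.5) = -0.355 pp.
TFP growth = 5 − 1.472 = 3.528%.

TFP grew 3.53%.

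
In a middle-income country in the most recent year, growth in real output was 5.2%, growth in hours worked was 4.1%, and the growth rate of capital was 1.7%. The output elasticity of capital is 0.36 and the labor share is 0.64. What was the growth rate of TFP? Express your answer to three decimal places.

TFP growth was 1.964%.

Labor's share = 1 − 0.36 = 0.64.
Capital: 0.36 × 1.7 = 0.612 pp.
Hours worked: 0.64 × 4.1 = 2.624 pp.
TFP growth = 5.2 − 3.236 = 1.964%.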